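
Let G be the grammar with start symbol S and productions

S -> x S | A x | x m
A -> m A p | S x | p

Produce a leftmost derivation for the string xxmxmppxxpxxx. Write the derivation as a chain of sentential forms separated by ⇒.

S ⇒ xS   [S -> x S]
xS ⇒ xAx   [S -> A x]
xAx ⇒ xSxx   [A -> S x]
xSxx ⇒ xxSxx   [S -> x S]
xxSxx ⇒ xxAxxx   [S -> A x]
xxAxxx ⇒ xxmApxxx   [A -> m A p]
xxmApxxx ⇒ xxmSxpxxx   [A -> S x]
xxmSxpxxx ⇒ xxmxSxpxxx   [S -> x S]
xxmxSxpxxx ⇒ xxmxAxxpxxx   [S -> A x]
xxmxAxxpxxx ⇒ xxmxmApxxpxxx   [A -> m A p]
xxmxmApxxpxxx ⇒ xxmxmppxxpxxx   [A -> p]

S⇒xS⇒xAx⇒xSxx⇒xxSxx⇒xxAxxx⇒xxmApxxx⇒xxmSxpxxx⇒xxmxSxpxxx⇒xxmxAxxpxxx⇒xxmxmApxxpxxx⇒xxmxmppxxpxxx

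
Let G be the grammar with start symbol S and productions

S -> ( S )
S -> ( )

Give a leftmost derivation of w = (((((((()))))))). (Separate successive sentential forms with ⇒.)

S ⇒ (S) ⇒ ((S)) ⇒ (((S))) ⇒ ((((S)))) ⇒ (((((S))))) ⇒ ((((((S)))))) ⇒ (((((((S))))))) ⇒ (((((((())))))))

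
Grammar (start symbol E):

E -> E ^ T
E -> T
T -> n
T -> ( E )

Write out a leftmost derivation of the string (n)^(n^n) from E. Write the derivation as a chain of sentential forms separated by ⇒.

E ⇒ E^T ⇒ T^T ⇒ (E)^T ⇒ (T)^T ⇒ (n)^T ⇒ (n)^(E) ⇒ (n)^(E^T) ⇒ (n)^(T^T) ⇒ (n)^(n^T) ⇒ (n)^(n^n)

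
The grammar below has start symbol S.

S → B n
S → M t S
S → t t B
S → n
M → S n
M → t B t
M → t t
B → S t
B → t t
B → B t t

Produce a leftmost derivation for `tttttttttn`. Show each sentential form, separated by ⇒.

S ⇒ Bn   [S → B n]
Bn ⇒ Bttn   [B → B t t]
Bttn ⇒ Stttn   [B → S t]
Stttn ⇒ ttBtttn   [S → t t B]
ttBtttn ⇒ ttBtttttn   [B → B t t]
ttBtttttn ⇒ tttttttttn   [B → t t]

S ⇒ Bn ⇒ Bttn ⇒ Stttn ⇒ ttBtttn ⇒ ttBtttttn ⇒ tttttttttn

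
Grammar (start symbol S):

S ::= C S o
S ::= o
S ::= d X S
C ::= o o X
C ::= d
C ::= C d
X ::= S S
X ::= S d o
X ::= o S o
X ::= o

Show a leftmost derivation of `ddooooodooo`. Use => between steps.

S => CSo   [S ::= C S o]
CSo => dSo   [C ::= d]
dSo => ddXSo   [S ::= d X S]
ddXSo => ddSdoSo   [X ::= S d o]
ddSdoSo => ddCSodoSo   [S ::= C S o]
ddCSodoSo => ddooXSodoSo   [C ::= o o X]
ddooXSodoSo => ddoooSodoSo   [X ::= o]
ddoooSodoSo => ddooooodoSo   [S ::= o]
ddooooodoSo => ddooooodooo   [S ::= o]

S=>CSo=>dSo=>ddXSo=>ddSdoSo=>ddCSodoSo=>ddooXSodoSo=>ddoooSodoSo=>ddooooodoSo=>ddooooodooo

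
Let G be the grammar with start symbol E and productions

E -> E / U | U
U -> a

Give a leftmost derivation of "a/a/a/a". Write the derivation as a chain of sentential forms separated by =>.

E => E/U => E/U/U => E/U/U/U => U/U/U/U => a/U/U/U => a/a/U/U => a/a/a/U => a/a/a/a

E => E/U   [E -> E / U]
E/U => E/U/U   [E -> E / U]
E/U/U => E/U/U/U   [E -> E / U]
E/U/U/U => U/U/U/U   [E -> U]
U/U/U/U => a/U/U/U   [U -> a]
a/U/U/U => a/a/U/U   [U -> a]
a/a/U/U => a/a/a/U   [U -> a]
a/a/a/U => a/a/a/a   [U -> a]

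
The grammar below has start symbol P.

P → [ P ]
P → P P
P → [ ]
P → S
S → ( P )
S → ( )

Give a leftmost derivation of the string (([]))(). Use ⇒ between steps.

P ⇒ PP   [P → P P]
PP ⇒ SP   [P → S]
SP ⇒ (P)P   [S → ( P )]
(P)P ⇒ (S)P   [P → S]
(S)P ⇒ ((P))P   [S → ( P )]
((P))P ⇒ (([]))P   [P → [ ]]
(([]))P ⇒ (([]))S   [P → S]
(([]))S ⇒ (([]))()   [S → ( )]

P ⇒ PP ⇒ SP ⇒ (P)P ⇒ (S)P ⇒ ((P))P ⇒ (([]))P ⇒ (([]))S ⇒ (([]))()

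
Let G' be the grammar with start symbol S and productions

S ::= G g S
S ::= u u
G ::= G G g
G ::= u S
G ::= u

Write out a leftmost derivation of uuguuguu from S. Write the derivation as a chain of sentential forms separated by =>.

S=>GgS=>uSgS=>uGgSgS=>uugSgS=>uuguugS=>uuguuguu

S => GgS   [S ::= G g S]
GgS => uSgS   [G ::= u S]
uSgS => uGgSgS   [S ::= G g S]
uGgSgS => uugSgS   [G ::= u]
uugSgS => uuguugS   [S ::= u u]
uuguugS => uuguuguu   [S ::= u u]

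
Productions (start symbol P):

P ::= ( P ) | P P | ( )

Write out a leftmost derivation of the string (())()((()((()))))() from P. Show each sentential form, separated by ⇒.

P ⇒ PP ⇒ (P)P ⇒ (())P ⇒ (())PP ⇒ (())PPP ⇒ (())()PP ⇒ (())()(P)P ⇒ (())()((P))P ⇒ (())()((PP))P ⇒ (())()((()P))P ⇒ (())()((()(P)))P ⇒ (())()((()((P))))P ⇒ (())()((()((()))))P ⇒ (())()((()((()))))()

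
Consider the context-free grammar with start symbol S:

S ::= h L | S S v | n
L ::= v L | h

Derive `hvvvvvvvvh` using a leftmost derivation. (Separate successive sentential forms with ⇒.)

S ⇒ hL ⇒ hvL ⇒ hvvL ⇒ hvvvL ⇒ hvvvvL ⇒ hvvvvvL ⇒ hvvvvvvL ⇒ hvvvvvvvL ⇒ hvvvvvvvvL ⇒ hvvvvvvvvh

S ⇒ hL   [S ::= h L]
hL ⇒ hvL   [L ::= v L]
hvL ⇒ hvvL   [L ::= v L]
hvvL ⇒ hvvvL   [L ::= v L]
hvvvL ⇒ hvvvvL   [L ::= v L]
hvvvvL ⇒ hvvvvvL   [L ::= v L]
hvvvvvL ⇒ hvvvvvvL   [L ::= v L]
hvvvvvvL ⇒ hvvvvvvvL   [L ::= v L]
hvvvvvvvL ⇒ hvvvvvvvvL   [L ::= v L]
hvvvvvvvvL ⇒ hvvvvvvvvh   [L ::= h]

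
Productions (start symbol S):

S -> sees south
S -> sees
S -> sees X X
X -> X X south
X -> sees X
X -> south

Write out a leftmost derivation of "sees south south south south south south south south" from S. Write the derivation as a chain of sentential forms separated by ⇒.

S ⇒ sees X X ⇒ sees X X south X ⇒ sees X X south X south X ⇒ sees south X south X south X ⇒ sees south X X south south X south X ⇒ sees south south X south south X south X ⇒ sees south south south south south X south X ⇒ sees south south south south south south south X ⇒ sees south south south south south south south south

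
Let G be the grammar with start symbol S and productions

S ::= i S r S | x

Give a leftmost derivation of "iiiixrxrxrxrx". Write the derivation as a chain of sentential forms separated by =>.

S => iSrS => iiSrSrS => iiiSrSrSrS => iiiiSrSrSrSrS => iiiixrSrSrSrS => iiiixrxrSrSrS => iiiixrxrxrSrS => iiiixrxrxrxrS => iiiixrxrxrxrx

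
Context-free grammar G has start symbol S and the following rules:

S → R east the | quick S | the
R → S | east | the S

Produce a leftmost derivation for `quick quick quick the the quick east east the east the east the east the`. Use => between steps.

S => quick S   [S → quick S]
quick S => quick R east the   [S → R east the]
quick R east the => quick S east the   [R → S]
quick S east the => quick quick S east the   [S → quick S]
quick quick S east the => quick quick quick S east the   [S → quick S]
quick quick quick S east the => quick quick quick R east the east the   [S → R east the]
quick quick quick R east the east the => quick quick quick the S east the east the   [R → the S]
quick quick quick the S east the east the => quick quick quick the R east the east the east the   [S → R east the]
quick quick quick the R east the east the east the => quick quick quick the the S east the east the east the   [R → the S]
quick quick quick the the S east the east the east the => quick quick quick the the quick S east the east the east the   [S → quick S]
quick quick quick the the quick S east the east the east the => quick quick quick the the quick R east the east the east the east the   [S → R east the]
quick quick quick the the quick R east the east the east the east the => quick quick quick the the quick east east the east the east the east the   [R → east]

S => quick S => quick R east the => quick S east the => quick quick S east the => quick quick quick S east the => quick quick quick R east the east the => quick quick quick the S east the east the => quick quick quick the R east the east the east the => quick quick quick the the S east the east the east the => quick quick quick the the quick S east the east the east the => quick quick quick the the quick R east the east the east the east the => quick quick quick the the quick east east the east the east the east the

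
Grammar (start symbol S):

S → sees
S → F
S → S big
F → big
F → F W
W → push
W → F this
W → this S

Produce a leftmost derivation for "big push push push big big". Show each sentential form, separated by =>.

S => S big => S big big => F big big => F W big big => F W W big big => F W W W big big => big W W W big big => big push W W big big => big push push W big big => big push push push big big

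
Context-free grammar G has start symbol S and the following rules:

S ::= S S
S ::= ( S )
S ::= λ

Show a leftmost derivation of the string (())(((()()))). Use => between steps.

S=>SS=>(S)S=>((S))S=>(())S=>(())(S)=>(())((S))=>(())(((S)))=>(())(((SS)))=>(())((((S)S)))=>(())(((()S)))=>(())(((()(S))))=>(())(((()())))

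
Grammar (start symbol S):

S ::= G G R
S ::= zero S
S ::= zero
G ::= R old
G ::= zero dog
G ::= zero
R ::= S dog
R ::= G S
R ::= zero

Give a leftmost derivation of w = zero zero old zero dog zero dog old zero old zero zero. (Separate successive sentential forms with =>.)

S => G G R => R old G R => G S old G R => R old S old G R => S dog old S old G R => zero S dog old S old G R => zero G G R dog old S old G R => zero R old G R dog old S old G R => zero zero old G R dog old S old G R => zero zero old zero dog R dog old S old G R => zero zero old zero dog zero dog old S old G R => zero zero old zero dog zero dog old zero old G R => zero zero old zero dog zero dog old zero old zero R => zero zero old zero dog zero dog old zero old zero zero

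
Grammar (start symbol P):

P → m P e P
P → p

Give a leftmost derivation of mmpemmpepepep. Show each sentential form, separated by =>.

P => mPeP => mmPePeP => mmpePeP => mmpemPePeP => mmpemmPePePeP => mmpemmpePePeP => mmpemmpepePeP => mmpemmpepepeP => mmpemmpepepep

P => mPeP   [P → m P e P]
mPeP => mmPePeP   [P → m P e P]
mmPePeP => mmpePeP   [P → p]
mmpePeP => mmpemPePeP   [P → m P e P]
mmpemPePeP => mmpemmPePePeP   [P → m P e P]
mmpemmPePePeP => mmpemmpePePeP   [P → p]
mmpemmpePePeP => mmpemmpepePeP   [P → p]
mmpemmpepePeP => mmpemmpepepeP   [P → p]
mmpemmpepepeP => mmpemmpepepep   [P → p]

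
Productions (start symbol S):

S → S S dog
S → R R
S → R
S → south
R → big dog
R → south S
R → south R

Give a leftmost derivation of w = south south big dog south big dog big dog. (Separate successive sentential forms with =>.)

S => R R => south S R => south R R => south south S R => south south R R R => south south big dog R R => south south big dog south R R => south south big dog south big dog R => south south big dog south big dog big dog

S => R R   [S → R R]
R R => south S R   [R → south S]
south S R => south R R   [S → R]
south R R => south south S R   [R → south S]
south south S R => south south R R R   [S → R R]
south south R R R => south south big dog R R   [R → big dog]
south south big dog R R => south south big dog south R R   [R → south R]
south south big dog south R R => south south big dog south big dog R   [R → big dog]
south south big dog south big dog R => south south big dog south big dog big dog   [R → big dog]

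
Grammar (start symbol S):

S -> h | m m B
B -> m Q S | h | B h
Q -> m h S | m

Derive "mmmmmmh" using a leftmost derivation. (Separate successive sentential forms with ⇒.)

S ⇒ mmB ⇒ mmmQS ⇒ mmmmS ⇒ mmmmmmB ⇒ mmmmmmh

S ⇒ mmB   [S -> m m B]
mmB ⇒ mmmQS   [B -> m Q S]
mmmQS ⇒ mmmmS   [Q -> m]
mmmmS ⇒ mmmmmmB   [S -> m m B]
mmmmmmB ⇒ mmmmmmh   [B -> h]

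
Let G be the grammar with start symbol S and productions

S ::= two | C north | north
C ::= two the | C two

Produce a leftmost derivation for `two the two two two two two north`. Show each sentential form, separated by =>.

S => C north => C two north => C two two north => C two two two north => C two two two two north => C two two two two two north => two the two two two two two north

S => C north   [S ::= C north]
C north => C two north   [C ::= C two]
C two north => C two two north   [C ::= C two]
C two two north => C two two two north   [C ::= C two]
C two two two north => C two two two two north   [C ::= C two]
C two two two two north => C two two two two two north   [C ::= C two]
C two two two two two north => two the two two two two two north   [C ::= two the]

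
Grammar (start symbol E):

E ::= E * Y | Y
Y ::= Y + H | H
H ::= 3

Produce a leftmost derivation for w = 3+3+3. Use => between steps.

E => Y => Y+H => Y+H+H => H+H+H => 3+H+H => 3+3+H => 3+3+3

E => Y   [E ::= Y]
Y => Y+H   [Y ::= Y + H]
Y+H => Y+H+H   [Y ::= Y + H]
Y+H+H => H+H+H   [Y ::= H]
H+H+H => 3+H+H   [H ::= 3]
3+H+H => 3+3+H   [H ::= 3]
3+3+H => 3+3+3   [H ::= 3]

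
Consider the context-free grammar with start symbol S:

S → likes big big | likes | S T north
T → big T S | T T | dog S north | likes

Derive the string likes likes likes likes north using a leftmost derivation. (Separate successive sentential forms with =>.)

S => S T north => likes T north => likes T T north => likes likes T north => likes likes T T north => likes likes likes T north => likes likes likes likes north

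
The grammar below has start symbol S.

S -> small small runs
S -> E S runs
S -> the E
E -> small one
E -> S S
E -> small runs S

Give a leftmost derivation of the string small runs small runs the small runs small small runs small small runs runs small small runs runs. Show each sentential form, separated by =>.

S => E S runs   [S -> E S runs]
E S runs => small runs S S runs   [E -> small runs S]
small runs S S runs => small runs E S runs S runs   [S -> E S runs]
small runs E S runs S runs => small runs small runs S S runs S runs   [E -> small runs S]
small runs small runs S S runs S runs => small runs small runs the E S runs S runs   [S -> the E]
small runs small runs the E S runs S runs => small runs small runs the small runs S S runs S runs   [E -> small runs S]
small runs small runs the small runs S S runs S runs => small runs small runs the small runs small small runs S runs S runs   [S -> small small runs]
small runs small runs the small runs small small runs S runs S runs => small runs small runs the small runs small small runs small small runs runs S runs   [S -> small small runs]
small runs small runs the small runs small small runs small small runs runs S runs => small runs small runs the small runs small small runs small small runs runs small small runs runs   [S -> small small runs]

S => E S runs => small runs S S runs => small runs E S runs S runs => small runs small runs S S runs S runs => small runs small runs the E S runs S runs => small runs small runs the small runs S S runs S runs => small runs small runs the small runs small small runs S runs S runs => small runs small runs the small runs small small runs small small runs runs S runs => small runs small runs the small runs small small runs small small runs runs small small runs runs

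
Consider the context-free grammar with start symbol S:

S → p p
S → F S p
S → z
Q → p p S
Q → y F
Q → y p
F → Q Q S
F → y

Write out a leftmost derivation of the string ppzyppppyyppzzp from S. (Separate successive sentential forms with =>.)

S => FSp => QQSSp => ppSQSSp => ppzQSSp => ppzyFSSp => ppzyQQSSSp => ppzyppSQSSSp => ppzyppppQSSSp => ppzyppppyFSSSp => ppzyppppyySSSp => ppzyppppyyppSSp => ppzyppppyyppzSp => ppzyppppyyppzzp

S => FSp   [S → F S p]
FSp => QQSSp   [F → Q Q S]
QQSSp => ppSQSSp   [Q → p p S]
ppSQSSp => ppzQSSp   [S → z]
ppzQSSp => ppzyFSSp   [Q → y F]
ppzyFSSp => ppzyQQSSSp   [F → Q Q S]
ppzyQQSSSp => ppzyppSQSSSp   [Q → p p S]
ppzyppSQSSSp => ppzyppppQSSSp   [S → p p]
ppzyppppQSSSp => ppzyppppyFSSSp   [Q → y F]
ppzyppppyFSSSp => ppzyppppyySSSp   [F → y]
ppzyppppyySSSp => ppzyppppyyppSSp   [S → p p]
ppzyppppyyppSSp => ppzyppppyyppzSp   [S → z]
ppzyppppyyppzSp => ppzyppppyyppzzp   [S → z]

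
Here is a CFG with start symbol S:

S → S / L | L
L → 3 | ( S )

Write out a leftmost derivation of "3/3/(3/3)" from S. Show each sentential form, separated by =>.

S => S/L   [S → S / L]
S/L => S/L/L   [S → S / L]
S/L/L => L/L/L   [S → L]
L/L/L => 3/L/L   [L → 3]
3/L/L => 3/3/L   [L → 3]
3/3/L => 3/3/(S)   [L → ( S )]
3/3/(S) => 3/3/(S/L)   [S → S / L]
3/3/(S/L) => 3/3/(L/L)   [S → L]
3/3/(L/L) => 3/3/(3/L)   [L → 3]
3/3/(3/L) => 3/3/(3/3)   [L → 3]

S=>S/L=>S/L/L=>L/L/L=>3/L/L=>3/3/L=>3/3/(S)=>3/3/(S/L)=>3/3/(L/L)=>3/3/(3/L)=>3/3/(3/3)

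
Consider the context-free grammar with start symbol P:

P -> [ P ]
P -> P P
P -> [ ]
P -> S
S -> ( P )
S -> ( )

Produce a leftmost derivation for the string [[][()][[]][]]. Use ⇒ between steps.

P ⇒ [P] ⇒ [PP] ⇒ [PPP] ⇒ [PPPP] ⇒ [[]PPP] ⇒ [[][P]PP] ⇒ [[][S]PP] ⇒ [[][()]PP] ⇒ [[][()][P]P] ⇒ [[][()][[]]P] ⇒ [[][()][[]][]]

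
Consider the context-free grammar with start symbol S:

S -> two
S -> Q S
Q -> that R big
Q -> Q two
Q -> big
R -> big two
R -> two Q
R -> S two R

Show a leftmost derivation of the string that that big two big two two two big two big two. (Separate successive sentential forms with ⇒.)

S ⇒ Q S   [S -> Q S]
Q S ⇒ that R big S   [Q -> that R big]
that R big S ⇒ that S two R big S   [R -> S two R]
that S two R big S ⇒ that Q S two R big S   [S -> Q S]
that Q S two R big S ⇒ that Q two S two R big S   [Q -> Q two]
that Q two S two R big S ⇒ that that R big two S two R big S   [Q -> that R big]
that that R big two S two R big S ⇒ that that big two big two S two R big S   [R -> big two]
that that big two big two S two R big S ⇒ that that big two big two two two R big S   [S -> two]
that that big two big two two two R big S ⇒ that that big two big two two two big two big S   [R -> big two]
that that big two big two two two big two big S ⇒ that that big two big two two two big two big two   [S -> two]

S ⇒ Q S ⇒ that R big S ⇒ that S two R big S ⇒ that Q S two R big S ⇒ that Q two S two R big S ⇒ that that R big two S two R big S ⇒ that that big two big two S two R big S ⇒ that that big two big two two two R big S ⇒ that that big two big two two two big two big S ⇒ that that big two big two two two big two big two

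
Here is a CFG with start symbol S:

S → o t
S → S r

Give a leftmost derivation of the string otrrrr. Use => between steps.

S => Sr => Srr => Srrr => Srrrr => otrrrr

S => Sr   [S → S r]
Sr => Srr   [S → S r]
Srr => Srrr   [S → S r]
Srrr => Srrrr   [S → S r]
Srrrr => otrrrr   [S → o t]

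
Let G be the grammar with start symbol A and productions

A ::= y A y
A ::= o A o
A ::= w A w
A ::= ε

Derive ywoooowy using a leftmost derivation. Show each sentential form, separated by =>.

A=>yAy=>ywAwy=>ywoAowy=>ywooAoowy=>ywoooowy

A => yAy   [A ::= y A y]
yAy => ywAwy   [A ::= w A w]
ywAwy => ywoAowy   [A ::= o A o]
ywoAowy => ywooAoowy   [A ::= o A o]
ywooAoowy => ywoooowy   [A ::= ε]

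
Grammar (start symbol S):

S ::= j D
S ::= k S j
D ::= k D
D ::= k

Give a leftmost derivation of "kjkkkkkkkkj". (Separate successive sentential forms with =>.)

S => kSj   [S ::= k S j]
kSj => kjDj   [S ::= j D]
kjDj => kjkDj   [D ::= k D]
kjkDj => kjkkDj   [D ::= k D]
kjkkDj => kjkkkDj   [D ::= k D]
kjkkkDj => kjkkkkDj   [D ::= k D]
kjkkkkDj => kjkkkkkDj   [D ::= k D]
kjkkkkkDj => kjkkkkkkDj   [D ::= k D]
kjkkkkkkDj => kjkkkkkkkDj   [D ::= k D]
kjkkkkkkkDj => kjkkkkkkkkj   [D ::= k]

S => kSj => kjDj => kjkDj => kjkkDj => kjkkkDj => kjkkkkDj => kjkkkkkDj => kjkkkkkkDj => kjkkkkkkkDj => kjkkkkkkkkj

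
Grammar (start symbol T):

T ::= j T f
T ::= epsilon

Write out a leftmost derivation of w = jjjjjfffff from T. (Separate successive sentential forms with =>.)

T => jTf   [T ::= j T f]
jTf => jjTff   [T ::= j T f]
jjTff => jjjTfff   [T ::= j T f]
jjjTfff => jjjjTffff   [T ::= j T f]
jjjjTffff => jjjjjTfffff   [T ::= j T f]
jjjjjTfffff => jjjjjfffff   [T ::= epsilon]

T => jTf => jjTff => jjjTfff => jjjjTffff => jjjjjTfffff => jjjjjfffff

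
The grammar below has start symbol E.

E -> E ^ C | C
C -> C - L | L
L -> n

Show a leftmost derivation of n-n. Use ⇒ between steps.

E⇒C⇒C-L⇒L-L⇒n-L⇒n-n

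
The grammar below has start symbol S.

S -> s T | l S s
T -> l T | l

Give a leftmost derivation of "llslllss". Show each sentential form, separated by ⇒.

S⇒lSs⇒llSss⇒llsTss⇒llslTss⇒llsllTss⇒llslllss

S ⇒ lSs   [S -> l S s]
lSs ⇒ llSss   [S -> l S s]
llSss ⇒ llsTss   [S -> s T]
llsTss ⇒ llslTss   [T -> l T]
llslTss ⇒ llsllTss   [T -> l T]
llsllTss ⇒ llslllss   [T -> l]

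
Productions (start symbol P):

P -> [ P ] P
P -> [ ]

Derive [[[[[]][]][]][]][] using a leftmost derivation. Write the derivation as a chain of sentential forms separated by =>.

P => [P]P => [[P]P]P => [[[P]P]P]P => [[[[P]P]P]P]P => [[[[[]]P]P]P]P => [[[[[]][]]P]P]P => [[[[[]][]][]]P]P => [[[[[]][]][]][]]P => [[[[[]][]][]][]][]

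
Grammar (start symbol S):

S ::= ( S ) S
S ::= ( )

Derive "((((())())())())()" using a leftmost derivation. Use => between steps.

S => (S)S   [S ::= ( S ) S]
(S)S => ((S)S)S   [S ::= ( S ) S]
((S)S)S => (((S)S)S)S   [S ::= ( S ) S]
(((S)S)S)S => ((((S)S)S)S)S   [S ::= ( S ) S]
((((S)S)S)S)S => ((((())S)S)S)S   [S ::= ( )]
((((())S)S)S)S => ((((())())S)S)S   [S ::= ( )]
((((())())S)S)S => ((((())())())S)S   [S ::= ( )]
((((())())())S)S => ((((())())())())S   [S ::= ( )]
((((())())())())S => ((((())())())())()   [S ::= ( )]

S => (S)S => ((S)S)S => (((S)S)S)S => ((((S)S)S)S)S => ((((())S)S)S)S => ((((())())S)S)S => ((((())())())S)S => ((((())())())())S => ((((())())())())()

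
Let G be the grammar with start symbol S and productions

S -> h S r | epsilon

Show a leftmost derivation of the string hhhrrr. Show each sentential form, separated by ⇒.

S ⇒ hSr ⇒ hhSrr ⇒ hhhSrrr ⇒ hhhrrr

S ⇒ hSr   [S -> h S r]
hSr ⇒ hhSrr   [S -> h S r]
hhSrr ⇒ hhhSrrr   [S -> h S r]
hhhSrrr ⇒ hhhrrr   [S -> epsilon]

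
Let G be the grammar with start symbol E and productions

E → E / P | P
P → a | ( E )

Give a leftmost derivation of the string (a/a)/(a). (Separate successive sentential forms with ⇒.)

E⇒E/P⇒P/P⇒(E)/P⇒(E/P)/P⇒(P/P)/P⇒(a/P)/P⇒(a/a)/P⇒(a/a)/(E)⇒(a/a)/(P)⇒(a/a)/(a)

E ⇒ E/P   [E → E / P]
E/P ⇒ P/P   [E → P]
P/P ⇒ (E)/P   [P → ( E )]
(E)/P ⇒ (E/P)/P   [E → E / P]
(E/P)/P ⇒ (P/P)/P   [E → P]
(P/P)/P ⇒ (a/P)/P   [P → a]
(a/P)/P ⇒ (a/a)/P   [P → a]
(a/a)/P ⇒ (a/a)/(E)   [P → ( E )]
(a/a)/(E) ⇒ (a/a)/(P)   [E → P]
(a/a)/(P) ⇒ (a/a)/(a)   [P → a]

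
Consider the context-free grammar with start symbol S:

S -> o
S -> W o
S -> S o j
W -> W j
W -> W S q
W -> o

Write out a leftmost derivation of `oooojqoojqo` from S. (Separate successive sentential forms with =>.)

S=>Wo=>WSqo=>oSqo=>oSojqo=>oWoojqo=>oWSqoojqo=>ooSqoojqo=>ooSojqoojqo=>oooojqoojqo

S => Wo   [S -> W o]
Wo => WSqo   [W -> W S q]
WSqo => oSqo   [W -> o]
oSqo => oSojqo   [S -> S o j]
oSojqo => oWoojqo   [S -> W o]
oWoojqo => oWSqoojqo   [W -> W S q]
oWSqoojqo => ooSqoojqo   [W -> o]
ooSqoojqo => ooSojqoojqo   [S -> S o j]
ooSojqoojqo => oooojqoojqo   [S -> o]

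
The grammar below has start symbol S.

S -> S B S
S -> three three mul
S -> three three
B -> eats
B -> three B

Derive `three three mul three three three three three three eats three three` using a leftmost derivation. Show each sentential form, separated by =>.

S => S B S   [S -> S B S]
S B S => three three mul B S   [S -> three three mul]
three three mul B S => three three mul three B S   [B -> three B]
three three mul three B S => three three mul three three B S   [B -> three B]
three three mul three three B S => three three mul three three three B S   [B -> three B]
three three mul three three three B S => three three mul three three three three B S   [B -> three B]
three three mul three three three three B S => three three mul three three three three three B S   [B -> three B]
three three mul three three three three three B S => three three mul three three three three three three B S   [B -> three B]
three three mul three three three three three three B S => three three mul three three three three three three eats S   [B -> eats]
three three mul three three three three three three eats S => three three mul three three three three three three eats three three   [S -> three three]

S => S B S => three three mul B S => three three mul three B S => three three mul three three B S => three three mul three three three B S => three three mul three three three three B S => three three mul three three three three three B S => three three mul three three three three three three B S => three three mul three three three three three three eats S => three three mul three three three three three three eats three three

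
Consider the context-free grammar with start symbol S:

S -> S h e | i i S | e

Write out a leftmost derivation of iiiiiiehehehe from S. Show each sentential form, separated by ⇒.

S ⇒ iiS ⇒ iiiiS ⇒ iiiiiiS ⇒ iiiiiiShe ⇒ iiiiiiShehe ⇒ iiiiiiShehehe ⇒ iiiiiiehehehe

S ⇒ iiS   [S -> i i S]
iiS ⇒ iiiiS   [S -> i i S]
iiiiS ⇒ iiiiiiS   [S -> i i S]
iiiiiiS ⇒ iiiiiiShe   [S -> S h e]
iiiiiiShe ⇒ iiiiiiShehe   [S -> S h e]
iiiiiiShehe ⇒ iiiiiiShehehe   [S -> S h e]
iiiiiiShehehe ⇒ iiiiiiehehehe   [S -> e]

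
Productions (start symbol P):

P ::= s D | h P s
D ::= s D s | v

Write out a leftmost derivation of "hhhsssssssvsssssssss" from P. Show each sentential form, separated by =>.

P => hPs => hhPss => hhhPsss => hhhsDsss => hhhssDssss => hhhsssDsssss => hhhssssDssssss => hhhsssssDsssssss => hhhssssssDssssssss => hhhsssssssDsssssssss => hhhsssssssvsssssssss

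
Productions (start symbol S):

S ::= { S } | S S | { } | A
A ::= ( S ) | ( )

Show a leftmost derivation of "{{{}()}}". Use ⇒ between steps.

S ⇒ {S} ⇒ {{S}} ⇒ {{SS}} ⇒ {{{}S}} ⇒ {{{}A}} ⇒ {{{}()}}

S ⇒ {S}   [S ::= { S }]
{S} ⇒ {{S}}   [S ::= { S }]
{{S}} ⇒ {{SS}}   [S ::= S S]
{{SS}} ⇒ {{{}S}}   [S ::= { }]
{{{}S}} ⇒ {{{}A}}   [S ::= A]
{{{}A}} ⇒ {{{}()}}   [A ::= ( )]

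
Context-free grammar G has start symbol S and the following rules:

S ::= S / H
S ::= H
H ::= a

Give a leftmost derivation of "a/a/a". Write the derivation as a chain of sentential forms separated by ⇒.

S ⇒ S/H ⇒ S/H/H ⇒ H/H/H ⇒ a/H/H ⇒ a/a/H ⇒ a/a/a

S ⇒ S/H   [S ::= S / H]
S/H ⇒ S/H/H   [S ::= S / H]
S/H/H ⇒ H/H/H   [S ::= H]
H/H/H ⇒ a/H/H   [H ::= a]
a/H/H ⇒ a/a/H   [H ::= a]
a/a/H ⇒ a/a/a   [H ::= a]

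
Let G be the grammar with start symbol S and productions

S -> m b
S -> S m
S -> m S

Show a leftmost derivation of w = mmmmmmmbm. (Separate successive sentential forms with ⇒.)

S ⇒ mS ⇒ mSm ⇒ mmSm ⇒ mmmSm ⇒ mmmmSm ⇒ mmmmmSm ⇒ mmmmmmSm ⇒ mmmmmmmbm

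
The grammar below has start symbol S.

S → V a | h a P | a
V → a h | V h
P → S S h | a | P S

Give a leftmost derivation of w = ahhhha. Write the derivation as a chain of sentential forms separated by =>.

S=>Va=>Vha=>Vhha=>Vhhha=>ahhhha

S => Va   [S → V a]
Va => Vha   [V → V h]
Vha => Vhha   [V → V h]
Vhha => Vhhha   [V → V h]
Vhhha => ahhhha   [V → a h]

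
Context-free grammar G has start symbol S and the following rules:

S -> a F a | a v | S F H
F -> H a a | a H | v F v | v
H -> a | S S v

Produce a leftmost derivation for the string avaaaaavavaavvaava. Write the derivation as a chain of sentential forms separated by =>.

S => aFa => avFva => avHaava => avSSvaava => avSFHSvaava => avSFHFHSvaava => avaFaFHFHSvaava => avaHaaaFHFHSvaava => avaaaaaFHFHSvaava => avaaaaavHFHSvaava => avaaaaavaFHSvaava => avaaaaavavHSvaava => avaaaaavavaSvaava => avaaaaavavaavvaava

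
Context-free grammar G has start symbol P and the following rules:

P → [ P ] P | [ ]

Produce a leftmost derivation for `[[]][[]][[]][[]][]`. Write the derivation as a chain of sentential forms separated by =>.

P=>[P]P=>[[]]P=>[[]][P]P=>[[]][[]]P=>[[]][[]][P]P=>[[]][[]][[]]P=>[[]][[]][[]][P]P=>[[]][[]][[]][[]]P=>[[]][[]][[]][[]][]

P => [P]P   [P → [ P ] P]
[P]P => [[]]P   [P → [ ]]
[[]]P => [[]][P]P   [P → [ P ] P]
[[]][P]P => [[]][[]]P   [P → [ ]]
[[]][[]]P => [[]][[]][P]P   [P → [ P ] P]
[[]][[]][P]P => [[]][[]][[]]P   [P → [ ]]
[[]][[]][[]]P => [[]][[]][[]][P]P   [P → [ P ] P]
[[]][[]][[]][P]P => [[]][[]][[]][[]]P   [P → [ ]]
[[]][[]][[]][[]]P => [[]][[]][[]][[]][]   [P → [ ]]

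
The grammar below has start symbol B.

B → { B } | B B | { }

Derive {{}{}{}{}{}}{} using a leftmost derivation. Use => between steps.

B => BB   [B → B B]
BB => {B}B   [B → { B }]
{B}B => {BB}B   [B → B B]
{BB}B => {BBB}B   [B → B B]
{BBB}B => {{}BB}B   [B → { }]
{{}BB}B => {{}BBB}B   [B → B B]
{{}BBB}B => {{}BBBB}B   [B → B B]
{{}BBBB}B => {{}{}BBB}B   [B → { }]
{{}{}BBB}B => {{}{}{}BB}B   [B → { }]
{{}{}{}BB}B => {{}{}{}{}B}B   [B → { }]
{{}{}{}{}B}B => {{}{}{}{}{}}B   [B → { }]
{{}{}{}{}{}}B => {{}{}{}{}{}}{}   [B → { }]

B => BB => {B}B => {BB}B => {BBB}B => {{}BB}B => {{}BBB}B => {{}BBBB}B => {{}{}BBB}B => {{}{}{}BB}B => {{}{}{}{}B}B => {{}{}{}{}{}}B => {{}{}{}{}{}}{}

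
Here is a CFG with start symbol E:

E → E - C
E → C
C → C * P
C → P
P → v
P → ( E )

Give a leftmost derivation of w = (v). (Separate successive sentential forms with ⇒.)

E⇒C⇒P⇒(E)⇒(C)⇒(P)⇒(v)

E ⇒ C   [E → C]
C ⇒ P   [C → P]
P ⇒ (E)   [P → ( E )]
(E) ⇒ (C)   [E → C]
(C) ⇒ (P)   [C → P]
(P) ⇒ (v)   [P → v]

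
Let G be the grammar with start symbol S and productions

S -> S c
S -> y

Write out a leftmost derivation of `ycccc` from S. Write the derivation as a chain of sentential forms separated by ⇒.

S ⇒ Sc ⇒ Scc ⇒ Sccc ⇒ Scccc ⇒ ycccc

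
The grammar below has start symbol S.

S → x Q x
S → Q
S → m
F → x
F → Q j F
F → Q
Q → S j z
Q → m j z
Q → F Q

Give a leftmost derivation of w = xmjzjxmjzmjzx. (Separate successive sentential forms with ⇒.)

S ⇒ xQx   [S → x Q x]
xQx ⇒ xFQx   [Q → F Q]
xFQx ⇒ xQjFQx   [F → Q j F]
xQjFQx ⇒ xSjzjFQx   [Q → S j z]
xSjzjFQx ⇒ xmjzjFQx   [S → m]
xmjzjFQx ⇒ xmjzjxQx   [F → x]
xmjzjxQx ⇒ xmjzjxFQx   [Q → F Q]
xmjzjxFQx ⇒ xmjzjxQQx   [F → Q]
xmjzjxQQx ⇒ xmjzjxmjzQx   [Q → m j z]
xmjzjxmjzQx ⇒ xmjzjxmjzmjzx   [Q → m j z]

S ⇒ xQx ⇒ xFQx ⇒ xQjFQx ⇒ xSjzjFQx ⇒ xmjzjFQx ⇒ xmjzjxQx ⇒ xmjzjxFQx ⇒ xmjzjxQQx ⇒ xmjzjxmjzQx ⇒ xmjzjxmjzmjzx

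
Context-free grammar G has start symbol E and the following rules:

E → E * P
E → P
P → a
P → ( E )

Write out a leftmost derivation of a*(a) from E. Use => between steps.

E => E*P => P*P => a*P => a*(E) => a*(P) => a*(a)

E => E*P   [E → E * P]
E*P => P*P   [E → P]
P*P => a*P   [P → a]
a*P => a*(E)   [P → ( E )]
a*(E) => a*(P)   [E → P]
a*(P) => a*(a)   [P → a]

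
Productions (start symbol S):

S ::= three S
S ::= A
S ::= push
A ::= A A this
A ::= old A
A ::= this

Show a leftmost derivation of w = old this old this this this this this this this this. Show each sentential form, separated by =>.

S => A   [S ::= A]
A => A A this   [A ::= A A this]
A A this => old A A this   [A ::= old A]
old A A this => old A A this A this   [A ::= A A this]
old A A this A this => old A A this A this A this   [A ::= A A this]
old A A this A this A this => old A A this A this A this A this   [A ::= A A this]
old A A this A this A this A this => old this A this A this A this A this   [A ::= this]
old this A this A this A this A this => old this old A this A this A this A this   [A ::= old A]
old this old A this A this A this A this => old this old this this A this A this A this   [A ::= this]
old this old this this A this A this A this => old this old this this this this A this A this   [A ::= this]
old this old this this this this A this A this => old this old this this this this this this A this   [A ::= this]
old this old this this this this this this A this => old this old this this this this this this this this   [A ::= this]

S => A => A A this => old A A this => old A A this A this => old A A this A this A this => old A A this A this A this A this => old this A this A this A this A this => old this old A this A this A this A this => old this old this this A this A this A this => old this old this this this this A this A this => old this old this this this this this this A this => old this old this this this this this this this this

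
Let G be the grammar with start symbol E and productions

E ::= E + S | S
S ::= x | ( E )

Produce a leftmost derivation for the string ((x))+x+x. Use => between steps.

E => E+S => E+S+S => S+S+S => (E)+S+S => (S)+S+S => ((E))+S+S => ((S))+S+S => ((x))+S+S => ((x))+x+S => ((x))+x+x

E => E+S   [E ::= E + S]
E+S => E+S+S   [E ::= E + S]
E+S+S => S+S+S   [E ::= S]
S+S+S => (E)+S+S   [S ::= ( E )]
(E)+S+S => (S)+S+S   [E ::= S]
(S)+S+S => ((E))+S+S   [S ::= ( E )]
((E))+S+S => ((S))+S+S   [E ::= S]
((S))+S+S => ((x))+S+S   [S ::= x]
((x))+S+S => ((x))+x+S   [S ::= x]
((x))+x+S => ((x))+x+x   [S ::= x]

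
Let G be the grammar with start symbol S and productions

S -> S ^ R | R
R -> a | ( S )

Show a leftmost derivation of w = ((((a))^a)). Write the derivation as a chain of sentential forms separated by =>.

S => R   [S -> R]
R => (S)   [R -> ( S )]
(S) => (R)   [S -> R]
(R) => ((S))   [R -> ( S )]
((S)) => ((S^R))   [S -> S ^ R]
((S^R)) => ((R^R))   [S -> R]
((R^R)) => (((S)^R))   [R -> ( S )]
(((S)^R)) => (((R)^R))   [S -> R]
(((R)^R)) => ((((S))^R))   [R -> ( S )]
((((S))^R)) => ((((R))^R))   [S -> R]
((((R))^R)) => ((((a))^R))   [R -> a]
((((a))^R)) => ((((a))^a))   [R -> a]

S => R => (S) => (R) => ((S)) => ((S^R)) => ((R^R)) => (((S)^R)) => (((R)^R)) => ((((S))^R)) => ((((R))^R)) => ((((a))^R)) => ((((a))^a))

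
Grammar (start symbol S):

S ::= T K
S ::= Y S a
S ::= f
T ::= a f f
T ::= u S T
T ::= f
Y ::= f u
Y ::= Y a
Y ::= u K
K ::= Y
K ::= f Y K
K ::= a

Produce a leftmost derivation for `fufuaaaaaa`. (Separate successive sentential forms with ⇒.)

S⇒TK⇒fK⇒fY⇒fYa⇒fYaa⇒fYaaa⇒fYaaaa⇒fYaaaaa⇒fuKaaaaa⇒fuYaaaaa⇒fuYaaaaaa⇒fufuaaaaaa

S ⇒ TK   [S ::= T K]
TK ⇒ fK   [T ::= f]
fK ⇒ fY   [K ::= Y]
fY ⇒ fYa   [Y ::= Y a]
fYa ⇒ fYaa   [Y ::= Y a]
fYaa ⇒ fYaaa   [Y ::= Y a]
fYaaa ⇒ fYaaaa   [Y ::= Y a]
fYaaaa ⇒ fYaaaaa   [Y ::= Y a]
fYaaaaa ⇒ fuKaaaaa   [Y ::= u K]
fuKaaaaa ⇒ fuYaaaaa   [K ::= Y]
fuYaaaaa ⇒ fuYaaaaaa   [Y ::= Y a]
fuYaaaaaa ⇒ fufuaaaaaa   [Y ::= f u]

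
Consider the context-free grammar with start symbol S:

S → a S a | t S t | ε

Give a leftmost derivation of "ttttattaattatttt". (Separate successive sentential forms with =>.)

S => tSt => ttStt => tttSttt => ttttStttt => ttttaSatttt => ttttatStatttt => ttttattSttatttt => ttttattaSattatttt => ttttattaattatttt

S => tSt   [S → t S t]
tSt => ttStt   [S → t S t]
ttStt => tttSttt   [S → t S t]
tttSttt => ttttStttt   [S → t S t]
ttttStttt => ttttaSatttt   [S → a S a]
ttttaSatttt => ttttatStatttt   [S → t S t]
ttttatStatttt => ttttattSttatttt   [S → t S t]
ttttattSttatttt => ttttattaSattatttt   [S → a S a]
ttttattaSattatttt => ttttattaattatttt   [S → ε]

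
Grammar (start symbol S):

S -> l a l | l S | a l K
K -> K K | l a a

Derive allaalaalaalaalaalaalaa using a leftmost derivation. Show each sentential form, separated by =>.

S => alK   [S -> a l K]
alK => alKK   [K -> K K]
alKK => alKKK   [K -> K K]
alKKK => allaaKK   [K -> l a a]
allaaKK => allaaKKK   [K -> K K]
allaaKKK => allaalaaKK   [K -> l a a]
allaalaaKK => allaalaaKKK   [K -> K K]
allaalaaKKK => allaalaaKKKK   [K -> K K]
allaalaaKKKK => allaalaaKKKKK   [K -> K K]
allaalaaKKKKK => allaalaalaaKKKK   [K -> l a a]
allaalaalaaKKKK => allaalaalaalaaKKK   [K -> l a a]
allaalaalaalaaKKK => allaalaalaalaalaaKK   [K -> l a a]
allaalaalaalaalaaKK => allaalaalaalaalaalaaK   [K -> l a a]
allaalaalaalaalaalaaK => allaalaalaalaalaalaalaa   [K -> l a a]

S => alK => alKK => alKKK => allaaKK => allaaKKK => allaalaaKK => allaalaaKKK => allaalaaKKKK => allaalaaKKKKK => allaalaalaaKKKK => allaalaalaalaaKKK => allaalaalaalaalaaKK => allaalaalaalaalaalaaK => allaalaalaalaalaalaalaa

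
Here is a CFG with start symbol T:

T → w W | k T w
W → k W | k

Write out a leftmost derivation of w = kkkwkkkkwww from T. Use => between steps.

T => kTw => kkTww => kkkTwww => kkkwWwww => kkkwkWwww => kkkwkkWwww => kkkwkkkWwww => kkkwkkkkwww

T => kTw   [T → k T w]
kTw => kkTww   [T → k T w]
kkTww => kkkTwww   [T → k T w]
kkkTwww => kkkwWwww   [T → w W]
kkkwWwww => kkkwkWwww   [W → k W]
kkkwkWwww => kkkwkkWwww   [W → k W]
kkkwkkWwww => kkkwkkkWwww   [W → k W]
kkkwkkkWwww => kkkwkkkkwww   [W → k]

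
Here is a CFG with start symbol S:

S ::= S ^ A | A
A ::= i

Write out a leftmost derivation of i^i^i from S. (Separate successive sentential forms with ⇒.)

S ⇒ S^A ⇒ S^A^A ⇒ A^A^A ⇒ i^A^A ⇒ i^i^A ⇒ i^i^i

S ⇒ S^A   [S ::= S ^ A]
S^A ⇒ S^A^A   [S ::= S ^ A]
S^A^A ⇒ A^A^A   [S ::= A]
A^A^A ⇒ i^A^A   [A ::= i]
i^A^A ⇒ i^i^A   [A ::= i]
i^i^A ⇒ i^i^i   [A ::= i]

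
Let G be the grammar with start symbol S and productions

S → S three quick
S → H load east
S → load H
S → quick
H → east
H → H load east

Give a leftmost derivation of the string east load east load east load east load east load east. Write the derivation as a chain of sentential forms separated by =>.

S => H load east   [S → H load east]
H load east => H load east load east   [H → H load east]
H load east load east => H load east load east load east   [H → H load east]
H load east load east load east => H load east load east load east load east   [H → H load east]
H load east load east load east load east => H load east load east load east load east load east   [H → H load east]
H load east load east load east load east load east => east load east load east load east load east load east   [H → east]

S => H load east => H load east load east => H load east load east load east => H load east load east load east load east => H load east load east load east load east load east => east load east load east load east load east load east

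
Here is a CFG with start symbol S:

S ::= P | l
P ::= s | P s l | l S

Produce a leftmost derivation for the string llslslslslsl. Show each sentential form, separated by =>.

S => P => Psl => Pslsl => Pslslsl => Pslslslsl => Pslslslslsl => lSslslslslsl => llslslslslsl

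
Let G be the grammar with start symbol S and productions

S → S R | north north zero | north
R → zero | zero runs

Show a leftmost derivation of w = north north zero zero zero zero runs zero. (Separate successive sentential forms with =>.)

S => S R => S R R => S R R R => S R R R R => north north zero R R R R => north north zero zero R R R => north north zero zero zero R R => north north zero zero zero zero runs R => north north zero zero zero zero runs zero

S => S R   [S → S R]
S R => S R R   [S → S R]
S R R => S R R R   [S → S R]
S R R R => S R R R R   [S → S R]
S R R R R => north north zero R R R R   [S → north north zero]
north north zero R R R R => north north zero zero R R R   [R → zero]
north north zero zero R R R => north north zero zero zero R R   [R → zero]
north north zero zero zero R R => north north zero zero zero zero runs R   [R → zero runs]
north north zero zero zero zero runs R => north north zero zero zero zero runs zero   [R → zero]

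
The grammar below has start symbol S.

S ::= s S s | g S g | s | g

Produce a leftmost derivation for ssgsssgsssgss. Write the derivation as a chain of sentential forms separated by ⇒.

S ⇒ sSs   [S ::= s S s]
sSs ⇒ ssSss   [S ::= s S s]
ssSss ⇒ ssgSgss   [S ::= g S g]
ssgSgss ⇒ ssgsSsgss   [S ::= s S s]
ssgsSsgss ⇒ ssgssSssgss   [S ::= s S s]
ssgssSssgss ⇒ ssgsssSsssgss   [S ::= s S s]
ssgsssSsssgss ⇒ ssgsssgsssgss   [S ::= g]

S ⇒ sSs ⇒ ssSss ⇒ ssgSgss ⇒ ssgsSsgss ⇒ ssgssSssgss ⇒ ssgsssSsssgss ⇒ ssgsssgsssgss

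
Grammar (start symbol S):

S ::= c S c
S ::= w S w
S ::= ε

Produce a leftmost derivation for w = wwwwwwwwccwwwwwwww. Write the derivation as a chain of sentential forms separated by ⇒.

S ⇒ wSw   [S ::= w S w]
wSw ⇒ wwSww   [S ::= w S w]
wwSww ⇒ wwwSwww   [S ::= w S w]
wwwSwww ⇒ wwwwSwwww   [S ::= w S w]
wwwwSwwww ⇒ wwwwwSwwwww   [S ::= w S w]
wwwwwSwwwww ⇒ wwwwwwSwwwwww   [S ::= w S w]
wwwwwwSwwwwww ⇒ wwwwwwwSwwwwwww   [S ::= w S w]
wwwwwwwSwwwwwww ⇒ wwwwwwwwSwwwwwwww   [S ::= w S w]
wwwwwwwwSwwwwwwww ⇒ wwwwwwwwcScwwwwwwww   [S ::= c S c]
wwwwwwwwcScwwwwwwww ⇒ wwwwwwwwccwwwwwwww   [S ::= ε]

S⇒wSw⇒wwSww⇒wwwSwww⇒wwwwSwwww⇒wwwwwSwwwww⇒wwwwwwSwwwwww⇒wwwwwwwSwwwwwww⇒wwwwwwwwSwwwwwwww⇒wwwwwwwwcScwwwwwwww⇒wwwwwwwwccwwwwwwww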